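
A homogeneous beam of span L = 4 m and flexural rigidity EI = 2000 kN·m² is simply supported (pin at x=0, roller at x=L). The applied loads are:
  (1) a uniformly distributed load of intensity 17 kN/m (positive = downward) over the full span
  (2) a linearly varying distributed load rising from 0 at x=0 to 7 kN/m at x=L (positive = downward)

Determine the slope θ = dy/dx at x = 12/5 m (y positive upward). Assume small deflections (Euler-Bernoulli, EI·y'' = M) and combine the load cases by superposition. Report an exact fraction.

Load 1 — uniform load w=17 kN/m over full span:
  θ_1 = -w(L³-6Lx²+4x³)/(24EI) = -17·(4³-6·4·(12/5)²+4·(12/5)³)/(24·2000) = 629/93750 rad
Load 2 — triangular load w₀=7 kN/m (0→w₀ over full span):
  θ_2 = -w₀(7L⁴-30L²x²+15x⁴)/(360LEI) = -7·(7·4⁴-30·4²·(12/5)²+15·(12/5)⁴)/(360·4·2000) = 812/703125 rad
Superposition: θ = Σ θ_i = 11059/1406250 rad ≈ 0.007864 rad

θ(12/5) = 11059/1406250 rad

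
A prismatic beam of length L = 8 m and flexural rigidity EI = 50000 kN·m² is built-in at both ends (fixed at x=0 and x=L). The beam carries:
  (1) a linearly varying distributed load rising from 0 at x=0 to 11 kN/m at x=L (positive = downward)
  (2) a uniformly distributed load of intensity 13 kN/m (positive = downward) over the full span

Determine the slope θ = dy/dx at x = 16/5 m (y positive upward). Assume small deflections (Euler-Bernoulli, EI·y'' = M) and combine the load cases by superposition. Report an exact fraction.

θ(16/5) = -1568/1953125 rad

Load 1 — triangular load w₀=11 kN/m (0→w₀ over full span):
  θ_1 = -w₀(2x(L-x)(L-2x)(x+2L)+x²(L-x)²)/(120LEI) = -11·(2·(16/5)·(8-(16/5))·(8-2·(16/5))·((16/5)+2·8)+(16/5)²·(8-(16/5))²)/(120·8·50000) = -528/1953125 rad
Load 2 — uniform load w=13 kN/m over full span:
  θ_2 = -wx(L-x)(L-2x)/(12EI) = -13·(16/5)·(8-(16/5))·(8-2·(16/5))/(12·50000) = -208/390625 rad
Superposition: θ = Σ θ_i = -1568/1953125 rad ≈ -0.000803 rad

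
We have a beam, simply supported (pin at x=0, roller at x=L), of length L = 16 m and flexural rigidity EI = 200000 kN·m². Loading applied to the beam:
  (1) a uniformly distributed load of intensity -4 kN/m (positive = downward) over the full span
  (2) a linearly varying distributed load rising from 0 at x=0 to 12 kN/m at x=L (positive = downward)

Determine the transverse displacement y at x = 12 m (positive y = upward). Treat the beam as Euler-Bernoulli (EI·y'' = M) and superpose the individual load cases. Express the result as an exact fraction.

Load 1 — uniform load w=-4 kN/m over full span:
  y_1 = -wx(L³-2Lx²+x³)/(24EI) = -(-4)·12·(16³-2·16·12²+12³)/(24·200000) = 38/3125 m
Load 2 — triangular load w₀=12 kN/m (0→w₀ over full span):
  y_2 = -w₀x(7L⁴-10L²x²+3x⁴)/(360LEI) = -12·12·(7·16⁴-10·16²·12²+3·12⁴)/(360·16·200000) = -119/6250 m
Superposition: y = Σ y_i = -43/6250 m ≈ -0.006880 m

y(12) = -43/6250 m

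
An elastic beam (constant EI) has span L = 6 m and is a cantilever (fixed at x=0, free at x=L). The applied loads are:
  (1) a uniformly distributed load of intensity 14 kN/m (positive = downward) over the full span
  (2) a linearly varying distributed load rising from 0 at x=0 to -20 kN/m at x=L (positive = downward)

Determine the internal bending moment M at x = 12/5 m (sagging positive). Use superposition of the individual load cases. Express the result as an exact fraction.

Load 1 — uniform load w=14 kN/m over full span:
  M_1 = -w(L-x)²/2 = -14·(6-(12/5))²/2 = -2268/25 kN·m
Load 2 — triangular load w₀=-20 kN/m (0→w₀ over full span):
  M_2 = w₀Lx/2 - w₀L²/3 - w₀x³/(6L) = (-20)·6·(12/5)/2 - (-20)·6²/3 - (-20)·(12/5)³/(6·6) = 2592/25 kN·m
Superposition: M = Σ M_i = 324/25 kN·m ≈ 12.960000 kN·m

M(12/5) = 324/25 kN·m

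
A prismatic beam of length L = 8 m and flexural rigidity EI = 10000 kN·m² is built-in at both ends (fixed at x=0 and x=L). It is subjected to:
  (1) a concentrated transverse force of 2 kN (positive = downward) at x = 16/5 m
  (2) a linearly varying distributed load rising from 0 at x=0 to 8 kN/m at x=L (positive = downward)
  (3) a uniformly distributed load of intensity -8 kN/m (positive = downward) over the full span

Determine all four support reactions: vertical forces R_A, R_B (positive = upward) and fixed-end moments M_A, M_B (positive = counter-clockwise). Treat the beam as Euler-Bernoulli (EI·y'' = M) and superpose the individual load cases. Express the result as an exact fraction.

R_A = -2638/125 kN, M_A = -2912/125 kN·m, R_B = -1112/125 kN, M_B = 5824/375 kN·m

Load 1 — point force P=2 kN at a=16/5 m (b=L-a=24/5):
  R_A = Pb²(3a+b)/L³ = 2·(24/5)²·(3·(16/5)+(24/5))/8³ = 162/125 kN
  M_A = Pab²/L² = 2·(16/5)·(24/5)²/8² = 288/125 kN·m
  R_B = Pa²(a+3b)/L³ = 2·(16/5)²·((16/5)+3·(24/5))/8³ = 88/125 kN
  M_B = -Pa²b/L² = -2·(16/5)²·(24/5)/8² = -192/125 kN·m
Load 2 — triangular load w₀=8 kN/m (0→w₀ over full span):
  R_A = 3w₀L/20 = 3·8·8/20 = 48/5 kN
  M_A = w₀L²/30 = 8·8²/30 = 256/15 kN·m
  R_B = 7w₀L/20 = 7·8·8/20 = 112/5 kN
  M_B = -w₀L²/20 = -8·8²/20 = -128/5 kN·m
Load 3 — uniform load w=-8 kN/m over full span:
  R_A = wL/2 = (-8)·8/2 = -32 kN
  M_A = wL²/12 = (-8)·8²/12 = -128/3 kN·m
  R_B = wL/2 = (-8)·8/2 = -32 kN
  M_B = -wL²/12 = -(-8)·8²/12 = 128/3 kN·m
Superposition: R_A = -2638/125 kN, M_A = -2912/125 kN·m, R_B = -1112/125 kN, M_B = 5824/375 kN·m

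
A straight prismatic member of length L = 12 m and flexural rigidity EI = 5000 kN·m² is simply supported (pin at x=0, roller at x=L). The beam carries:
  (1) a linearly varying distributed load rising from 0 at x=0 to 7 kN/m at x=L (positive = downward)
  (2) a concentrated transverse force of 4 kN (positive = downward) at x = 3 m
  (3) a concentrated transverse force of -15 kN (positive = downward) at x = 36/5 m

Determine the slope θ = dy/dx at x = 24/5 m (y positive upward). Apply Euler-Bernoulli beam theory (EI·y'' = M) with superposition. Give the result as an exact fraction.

Load 1 — triangular load w₀=7 kN/m (0→w₀ over full span):
  θ_1 = -w₀(7L⁴-30L²x²+15x⁴)/(360LEI) = -7·(7·12⁴-30·12²·(24/5)²+15·(24/5)⁴)/(360·12·5000) = -6783/390625 rad
Load 2 — point force P=4 kN at a=3 m (b=L-a=9):
  θ_2 = -Pa(2L²-6Lx+3x²+a²)/(6LEI)  [x>a] = -4·3·(2·12²-6·12·(24/5)+3·(24/5)²+3²)/(6·12·5000) = -171/250000 rad
Load 3 — point force P=-15 kN at a=36/5 m (b=L-a=24/5):
  θ_3 = -Pb(L²-b²-3x²)/(6LEI)  [x≤a] = -(-15)·(24/5)·(12²-(24/5)²-3·(24/5)²)/(6·12·5000) = 162/15625 rad
Superposition: θ = Σ θ_i = -48003/6250000 rad ≈ -0.007680 rad

θ(24/5) = -48003/6250000 rad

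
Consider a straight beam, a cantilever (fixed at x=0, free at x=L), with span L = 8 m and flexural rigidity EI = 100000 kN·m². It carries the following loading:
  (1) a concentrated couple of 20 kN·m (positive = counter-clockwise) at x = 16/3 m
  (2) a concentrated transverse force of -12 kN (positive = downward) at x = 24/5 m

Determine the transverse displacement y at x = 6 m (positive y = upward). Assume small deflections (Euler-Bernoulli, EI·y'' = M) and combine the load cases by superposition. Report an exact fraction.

y(6) = 33884/3515625 m

Load 1 — applied couple M₀=20 kN·m at a=16/3 m (b=L-a=8/3):
  y_1 = M₀a(2x-a)/(2EI)  [x>a] = 20·(16/3)·(2·6-(16/3))/(2·100000) = 4/1125 m
Load 2 — point force P=-12 kN at a=24/5 m (b=L-a=16/5):
  y_2 = -Pa²(3x-a)/(6EI)  [x>a] = -(-12)·(24/5)²·(3·6-(24/5))/(6·100000) = 2376/390625 m
Superposition: y = Σ y_i = 33884/3515625 m ≈ 0.009638 m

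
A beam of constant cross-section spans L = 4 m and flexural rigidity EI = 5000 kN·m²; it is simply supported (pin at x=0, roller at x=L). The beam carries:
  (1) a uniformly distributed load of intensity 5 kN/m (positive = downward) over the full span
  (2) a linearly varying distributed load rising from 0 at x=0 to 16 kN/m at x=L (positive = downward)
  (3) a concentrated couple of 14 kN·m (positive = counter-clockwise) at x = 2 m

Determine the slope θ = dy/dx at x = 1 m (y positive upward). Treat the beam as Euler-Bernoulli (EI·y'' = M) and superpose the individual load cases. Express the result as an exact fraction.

θ(1) = -4409/900000 rad

Load 1 — uniform load w=5 kN/m over full span:
  θ_1 = -w(L³-6Lx²+4x³)/(24EI) = -5·(4³-6·4·1²+4·1³)/(24·5000) = -11/6000 rad
Load 2 — triangular load w₀=16 kN/m (0→w₀ over full span):
  θ_2 = -w₀(7L⁴-30L²x²+15x⁴)/(360LEI) = -16·(7·4⁴-30·4²·1²+15·1⁴)/(360·4·5000) = -1327/450000 rad
Load 3 — applied couple M₀=14 kN·m at a=2 m (b=L-a=2):
  θ_3 = (M₀x²/(2L)+C₁)/EI  [x≤a] with C₁=M₀(3b²-L²)/(6L)=-7/3 = (14·1²/(2·4)+(-7/3))/5000 = -7/60000 rad
Superposition: θ = Σ θ_i = -4409/900000 rad ≈ -0.004899 rad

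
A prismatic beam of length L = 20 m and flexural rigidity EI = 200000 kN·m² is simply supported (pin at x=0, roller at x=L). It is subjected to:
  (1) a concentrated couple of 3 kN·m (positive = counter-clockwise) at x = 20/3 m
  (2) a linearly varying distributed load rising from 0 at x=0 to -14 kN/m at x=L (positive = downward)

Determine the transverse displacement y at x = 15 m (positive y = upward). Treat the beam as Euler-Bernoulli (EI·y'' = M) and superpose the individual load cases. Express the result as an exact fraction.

Load 1 — applied couple M₀=3 kN·m at a=20/3 m (b=L-a=40/3):
  y_1 = (M₀x³/(6L)-M₀(x-a)²/2+C₁x)/EI  [x>a] with C₁=M₀(3b²-L²)/(6L)=10/3 = (3·15³/(6·20)-3·(15-(20/3))²/2+(10/3)·15)/200000 = 29/192000 m
Load 2 — triangular load w₀=-14 kN/m (0→w₀ over full span):
  y_2 = -w₀x(7L⁴-10L²x²+3x⁴)/(360LEI) = -(-14)·15·(7·20⁴-10·20²·15²+3·15⁴)/(360·20·200000) = 833/15360 m
Superposition: y = Σ y_i = 6961/128000 m ≈ 0.054383 m

y(15) = 6961/128000 m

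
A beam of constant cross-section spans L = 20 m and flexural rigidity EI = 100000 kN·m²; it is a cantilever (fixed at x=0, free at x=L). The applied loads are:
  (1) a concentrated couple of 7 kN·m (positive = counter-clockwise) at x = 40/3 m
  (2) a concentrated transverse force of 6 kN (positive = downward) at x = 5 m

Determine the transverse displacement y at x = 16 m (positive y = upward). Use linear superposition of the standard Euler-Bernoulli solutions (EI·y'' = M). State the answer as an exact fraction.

Load 1 — applied couple M₀=7 kN·m at a=40/3 m (b=L-a=20/3):
  y_1 = M₀a(2x-a)/(2EI)  [x>a] = 7·(40/3)·(2·16-(40/3))/(2·100000) = 49/5625 m
Load 2 — point force P=6 kN at a=5 m (b=L-a=15):
  y_2 = -Pa²(3x-a)/(6EI)  [x>a] = -6·5²·(3·16-5)/(6·100000) = -43/4000 m
Superposition: y = Σ y_i = -367/180000 m ≈ -0.002039 m

y(16) = -367/180000 m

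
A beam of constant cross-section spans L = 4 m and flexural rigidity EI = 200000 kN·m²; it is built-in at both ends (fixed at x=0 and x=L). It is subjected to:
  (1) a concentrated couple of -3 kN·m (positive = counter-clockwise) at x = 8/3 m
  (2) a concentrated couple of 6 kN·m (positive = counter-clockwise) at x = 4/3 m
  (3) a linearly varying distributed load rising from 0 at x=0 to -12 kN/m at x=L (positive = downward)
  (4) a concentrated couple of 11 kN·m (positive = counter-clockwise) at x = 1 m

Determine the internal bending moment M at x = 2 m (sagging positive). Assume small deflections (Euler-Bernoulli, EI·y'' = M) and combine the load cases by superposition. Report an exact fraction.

M(2) = -39/4 kN·m

Load 1 — applied couple M₀=-3 kN·m at a=8/3 m (b=L-a=4/3):
  M_1 = R_Ax - M_A  [x≤a] with R_A=-1, M_A=-1 = (-1)·2 - (-1) = -1 kN·m
Load 2 — applied couple M₀=6 kN·m at a=4/3 m (b=L-a=8/3):
  M_2 = R_Ax - M_A - M₀  [x>a] with R_A=2, M_A=0 = 2·2 - 0 - 6 = -2 kN·m
Load 3 — triangular load w₀=-12 kN/m (0→w₀ over full span):
  M_3 = 3w₀Lx/20 - w₀L²/30 - w₀x³/(6L) = 3·(-12)·4·2/20 - (-12)·4²/30 - (-12)·2³/(6·4) = -4 kN·m
Load 4 — applied couple M₀=11 kN·m at a=1 m (b=L-a=3):
  M_4 = R_Ax - M_A - M₀  [x>a] with R_A=99/32, M_A=-33/16 = (99/32)·2 - (-33/16) - 11 = -11/4 kN·m
Superposition: M = Σ M_i = -39/4 kN·m ≈ -9.750000 kN·m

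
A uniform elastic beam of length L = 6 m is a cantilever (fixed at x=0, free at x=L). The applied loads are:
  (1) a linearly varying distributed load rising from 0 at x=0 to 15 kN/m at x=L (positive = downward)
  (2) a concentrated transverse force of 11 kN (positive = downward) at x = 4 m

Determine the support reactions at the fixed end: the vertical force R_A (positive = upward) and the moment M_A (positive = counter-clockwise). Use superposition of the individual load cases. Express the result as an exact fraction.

R_A = 56 kN, M_A = 224 kN·m

Load 1 — triangular load w₀=15 kN/m (0→w₀ over full span):
  R_A = w₀L/2 = 15·6/2 = 45 kN
  M_A = w₀L²/3 = 15·6²/3 = 180 kN·m
Load 2 — point force P=11 kN at a=4 m (b=L-a=2):
  R_A = P = 11 kN
  M_A = Pa = 11·4 = 44 kN·m
Superposition: R_A = 56 kN, M_A = 224 kN·m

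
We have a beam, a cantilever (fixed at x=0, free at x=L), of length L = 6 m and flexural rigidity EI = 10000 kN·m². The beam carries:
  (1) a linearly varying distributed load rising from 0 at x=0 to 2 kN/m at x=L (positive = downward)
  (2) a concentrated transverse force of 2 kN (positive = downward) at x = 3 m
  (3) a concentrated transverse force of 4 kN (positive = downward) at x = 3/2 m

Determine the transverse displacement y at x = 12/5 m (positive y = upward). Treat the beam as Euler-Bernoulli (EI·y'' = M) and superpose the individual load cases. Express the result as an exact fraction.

Load 1 — triangular load w₀=2 kN/m (0→w₀ over full span):
  y_1 = (w₀Lx³/12-w₀L²x²/6-w₀x⁵/(120L))/EI = (2·6·(12/5)³/12-2·6²·(12/5)²/6-2·(12/5)⁵/(120·6))/10000 = -54216/9765625 m
Load 2 — point force P=2 kN at a=3 m (b=L-a=3):
  y_2 = -Px²(3a-x)/(6EI)  [x≤a] = -2·(12/5)²·(3·3-(12/5))/(6·10000) = -99/78125 m
Load 3 — point force P=4 kN at a=3/2 m (b=L-a=9/2):
  y_3 = -Pa²(3x-a)/(6EI)  [x>a] = -4·(3/2)²·(3·(12/5)-(3/2))/(6·10000) = -171/200000 m
Superposition: y = Σ y_i = -4796199/625000000 m ≈ -0.007674 m

y(12/5) = -4796199/625000000 m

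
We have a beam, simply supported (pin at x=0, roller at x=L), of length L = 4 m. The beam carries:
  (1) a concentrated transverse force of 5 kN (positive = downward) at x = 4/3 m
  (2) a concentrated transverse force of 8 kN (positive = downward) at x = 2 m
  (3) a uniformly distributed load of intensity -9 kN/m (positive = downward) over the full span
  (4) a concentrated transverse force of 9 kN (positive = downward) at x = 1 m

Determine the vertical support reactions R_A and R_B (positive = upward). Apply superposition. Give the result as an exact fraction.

Load 1 — point force P=5 kN at a=4/3 m (b=L-a=8/3):
  R_A = Pb/L = 5·(8/3)/4 = 10/3 kN
  R_B = Pa/L = 5·(4/3)/4 = 5/3 kN
Load 2 — point force P=8 kN at a=2 m (b=L-a=2):
  R_A = Pb/L = 8·2/4 = 4 kN
  R_B = Pa/L = 8·2/4 = 4 kN
Load 3 — uniform load w=-9 kN/m over full span:
  R_A = wL/2 = (-9)·4/2 = -18 kN
  R_B = wL/2 = (-9)·4/2 = -18 kN
Load 4 — point force P=9 kN at a=1 m (b=L-a=3):
  R_A = Pb/L = 9·3/4 = 27/4 kN
  R_B = Pa/L = 9·1/4 = 9/4 kN
Superposition: R_A = -47/12 kN, R_B = -121/12 kN

R_A = -47/12 kN, R_B = -121/12 kN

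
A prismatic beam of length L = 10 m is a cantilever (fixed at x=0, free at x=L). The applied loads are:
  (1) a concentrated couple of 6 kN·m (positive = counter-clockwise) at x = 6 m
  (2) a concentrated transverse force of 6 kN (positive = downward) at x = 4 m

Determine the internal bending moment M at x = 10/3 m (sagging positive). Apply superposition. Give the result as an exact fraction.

Load 1 — applied couple M₀=6 kN·m at a=6 m (b=L-a=4):
  M_1 = M₀  [x≤a] = 6 = 6 kN·m
Load 2 — point force P=6 kN at a=4 m (b=L-a=6):
  M_2 = -P(a-x)  [x≤a] = -6·(4-(10/3)) = -4 kN·m
Superposition: M = Σ M_i = 2 kN·m ≈ 2.000000 kN·m

M(10/3) = 2 kN·m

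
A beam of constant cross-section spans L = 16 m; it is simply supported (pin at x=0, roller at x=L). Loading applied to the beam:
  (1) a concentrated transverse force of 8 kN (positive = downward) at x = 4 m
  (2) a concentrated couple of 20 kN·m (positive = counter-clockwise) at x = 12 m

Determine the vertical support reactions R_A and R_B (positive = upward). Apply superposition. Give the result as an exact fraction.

R_A = 29/4 kN, R_B = 3/4 kN

Load 1 — point force P=8 kN at a=4 m (b=L-a=12):
  R_A = Pb/L = 8·12/16 = 6 kN
  R_B = Pa/L = 8·4/16 = 2 kN
Load 2 — applied couple M₀=20 kN·m at a=12 m (b=L-a=4):
  R_A = M₀/L = 20/16 = 5/4 kN
  R_B = -M₀/L = -20/16 = -5/4 kN
Superposition: R_A = 29/4 kN, R_B = 3/4 kN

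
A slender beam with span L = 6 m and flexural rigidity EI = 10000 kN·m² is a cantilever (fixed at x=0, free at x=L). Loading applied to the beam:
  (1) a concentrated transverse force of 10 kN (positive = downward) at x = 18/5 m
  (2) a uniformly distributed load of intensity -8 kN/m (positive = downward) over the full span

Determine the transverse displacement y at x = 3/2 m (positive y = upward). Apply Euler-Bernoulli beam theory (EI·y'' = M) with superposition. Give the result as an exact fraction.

Load 1 — point force P=10 kN at a=18/5 m (b=L-a=12/5):
  y_1 = -Px²(3a-x)/(6EI)  [x≤a] = -10·(3/2)²·(3·(18/5)-(3/2))/(6·10000) = -279/80000 m
Load 2 — uniform load w=-8 kN/m over full span:
  y_2 = -wx²(x²-4Lx+6L²)/(24EI) = -(-8)·(3/2)²·((3/2)²-4·6·(3/2)+6·6²)/(24·10000) = 2187/160000 m
Superposition: y = Σ y_i = 1629/160000 m ≈ 0.010181 m

y(3/2) = 1629/160000 m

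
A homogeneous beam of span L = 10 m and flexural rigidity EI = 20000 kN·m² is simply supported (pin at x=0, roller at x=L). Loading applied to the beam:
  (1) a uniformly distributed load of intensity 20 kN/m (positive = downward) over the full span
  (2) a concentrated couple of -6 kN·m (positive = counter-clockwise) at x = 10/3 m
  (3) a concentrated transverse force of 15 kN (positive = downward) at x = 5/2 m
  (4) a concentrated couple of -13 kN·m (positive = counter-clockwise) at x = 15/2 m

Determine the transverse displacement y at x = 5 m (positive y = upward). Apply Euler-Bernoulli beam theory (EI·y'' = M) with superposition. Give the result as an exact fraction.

Load 1 — uniform load w=20 kN/m over full span:
  y_1 = -wx(L³-2Lx²+x³)/(24EI) = -20·5·(10³-2·10·5²+5³)/(24·20000) = -25/192 m
Load 2 — applied couple M₀=-6 kN·m at a=10/3 m (b=L-a=20/3):
  y_2 = (M₀x³/(6L)-M₀(x-a)²/2+C₁x)/EI  [x>a] with C₁=M₀(3b²-L²)/(6L)=-10/3 = ((-6)·5³/(6·10)-(-6)·(5-(10/3))²/2+(-10/3)·5)/20000 = -1/960 m
Load 3 — point force P=15 kN at a=5/2 m (b=L-a=15/2):
  y_3 = -Pa(L-x)(2Lx-a²-x²)/(6LEI)  [x>a] = -15·(5/2)·(10-5)·(2·10·5-(5/2)²-5²)/(6·10·20000) = -11/1024 m
Load 4 — applied couple M₀=-13 kN·m at a=15/2 m (b=L-a=5/2):
  y_4 = (M₀x³/(6L)+C₁x)/EI  [x≤a] with C₁=M₀(3b²-L²)/(6L)=845/48 = ((-13)·5³/(6·10)+(845/48)·5)/20000 = 39/12800 m
Superposition: y = Σ y_i = -3557/25600 m ≈ -0.138945 m

y(5) = -3557/25600 m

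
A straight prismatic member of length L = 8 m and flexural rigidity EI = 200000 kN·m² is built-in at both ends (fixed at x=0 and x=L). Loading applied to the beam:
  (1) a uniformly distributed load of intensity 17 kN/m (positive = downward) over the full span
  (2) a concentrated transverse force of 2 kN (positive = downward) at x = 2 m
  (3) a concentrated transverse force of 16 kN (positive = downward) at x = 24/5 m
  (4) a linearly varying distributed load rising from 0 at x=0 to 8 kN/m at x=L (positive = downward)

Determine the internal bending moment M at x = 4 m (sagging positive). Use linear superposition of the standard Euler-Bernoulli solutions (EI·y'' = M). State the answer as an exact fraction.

Load 1 — uniform load w=17 kN/m over full span:
  M_1 = wLx/2 - wL²/12 - wx²/2 = 17·8·4/2 - 17·8²/12 - 17·4²/2 = 136/3 kN·m
Load 2 — point force P=2 kN at a=2 m (b=L-a=6):
  M_2 = Pa²(a+3b)(L-x)/L³ - Pa²b/L²  [x>a] = 2·2²·(2+3·6)·(8-4)/8³ - 2·2²·6/8² = 1/2 kN·m
Load 3 — point force P=16 kN at a=24/5 m (b=L-a=16/5):
  M_3 = Pb²(3a+b)x/L³ - Pab²/L²  [x≤a] = 16·(16/5)²·(3·(24/5)+(16/5))·4/8³ - 16·(24/5)·(16/5)²/8² = 256/25 kN·m
Load 4 — triangular load w₀=8 kN/m (0→w₀ over full span):
  M_4 = 3w₀Lx/20 - w₀L²/30 - w₀x³/(6L) = 3·8·8·4/20 - 8·8²/30 - 8·4³/(6·8) = 32/3 kN·m
Superposition: M = Σ M_i = 3337/50 kN·m ≈ 66.740000 kN·m

M(4) = 3337/50 kN·m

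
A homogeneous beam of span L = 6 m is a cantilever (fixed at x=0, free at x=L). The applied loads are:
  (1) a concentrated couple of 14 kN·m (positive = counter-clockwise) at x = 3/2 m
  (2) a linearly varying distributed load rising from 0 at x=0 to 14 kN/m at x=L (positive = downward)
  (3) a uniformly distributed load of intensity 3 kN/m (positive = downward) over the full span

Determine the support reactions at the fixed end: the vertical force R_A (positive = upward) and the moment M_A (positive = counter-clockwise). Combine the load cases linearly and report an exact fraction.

R_A = 60 kN, M_A = 208 kN·m

Load 1 — applied couple M₀=14 kN·m at a=3/2 m (b=L-a=9/2):
  R_A = 0 kN
  M_A = -M₀ = -14 kN·m
Load 2 — triangular load w₀=14 kN/m (0→w₀ over full span):
  R_A = w₀L/2 = 14·6/2 = 42 kN
  M_A = w₀L²/3 = 14·6²/3 = 168 kN·m
Load 3 — uniform load w=3 kN/m over full span:
  R_A = wL = 3·6 = 18 kN
  M_A = wL²/2 = 3·6²/2 = 54 kN·m
Superposition: R_A = 60 kN, M_A = 208 kN·m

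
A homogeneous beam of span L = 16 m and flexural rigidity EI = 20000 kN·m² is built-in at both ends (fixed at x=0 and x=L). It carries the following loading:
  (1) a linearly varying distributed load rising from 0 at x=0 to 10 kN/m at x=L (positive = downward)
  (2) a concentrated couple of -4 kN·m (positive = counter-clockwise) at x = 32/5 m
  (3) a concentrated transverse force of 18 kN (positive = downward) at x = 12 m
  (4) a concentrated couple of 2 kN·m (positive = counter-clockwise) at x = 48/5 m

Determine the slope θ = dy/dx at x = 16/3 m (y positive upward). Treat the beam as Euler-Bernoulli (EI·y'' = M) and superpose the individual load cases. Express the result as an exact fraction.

Load 1 — triangular load w₀=10 kN/m (0→w₀ over full span):
  θ_1 = -w₀(2x(L-x)(L-2x)(x+2L)+x²(L-x)²)/(120LEI) = -10·(2·(16/3)·(16-(16/3))·(16-2·(16/3))·((16/3)+2·16)+(16/3)²·(16-(16/3))²)/(120·16·20000) = -1024/151875 rad
Load 2 — applied couple M₀=-4 kN·m at a=32/5 m (b=L-a=48/5):
  θ_2 = (R_Ax²/2 - M_Ax)/EI  [x≤a] with R_A=-9/25, M_A=-12/25 = ((-9/25)·(16/3)²/2 - (-12/25)·(16/3))/20000 = -2/15625 rad
Load 3 — point force P=18 kN at a=12 m (b=L-a=4):
  θ_3 = -Pb²x(2aL-(3a+b)x)/(2L³EI)  [x≤a] = -18·4²·(16/3)·(2·12·16-(3·12+4)·(16/3))/(2·16³·20000) = -1/625 rad
Load 4 — applied couple M₀=2 kN·m at a=48/5 m (b=L-a=32/5):
  θ_4 = (R_Ax²/2 - M_Ax)/EI  [x≤a] with R_A=9/50, M_A=16/25 = ((9/50)·(16/3)²/2 - (16/25)·(16/3))/20000 = -2/46875 rad
Superposition: θ = Σ θ_i = -32323/3796875 rad ≈ -0.008513 rad

θ(16/3) = -32323/3796875 rad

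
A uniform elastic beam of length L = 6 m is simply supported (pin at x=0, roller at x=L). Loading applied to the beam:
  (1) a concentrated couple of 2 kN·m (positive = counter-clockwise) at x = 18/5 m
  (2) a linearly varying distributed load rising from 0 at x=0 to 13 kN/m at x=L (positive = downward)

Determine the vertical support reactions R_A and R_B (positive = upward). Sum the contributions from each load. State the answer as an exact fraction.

R_A = 40/3 kN, R_B = 77/3 kN

Load 1 — applied couple M₀=2 kN·m at a=18/5 m (b=L-a=12/5):
  R_A = M₀/L = 2/6 = 1/3 kN
  R_B = -M₀/L = -2/6 = -1/3 kN
Load 2 — triangular load w₀=13 kN/m (0→w₀ over full span):
  R_A = w₀L/6 = 13·6/6 = 13 kN
  R_B = w₀L/3 = 13·6/3 = 26 kN
Superposition: R_A = 40/3 kN, R_B = 77/3 kN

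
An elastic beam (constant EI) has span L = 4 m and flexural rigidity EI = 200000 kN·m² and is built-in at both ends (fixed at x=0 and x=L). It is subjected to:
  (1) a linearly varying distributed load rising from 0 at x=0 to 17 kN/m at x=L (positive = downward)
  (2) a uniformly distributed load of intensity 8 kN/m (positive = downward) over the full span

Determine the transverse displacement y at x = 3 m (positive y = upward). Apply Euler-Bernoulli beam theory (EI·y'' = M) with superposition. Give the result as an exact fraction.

y(3) = -1041/32000000 m

Load 1 — triangular load w₀=17 kN/m (0→w₀ over full span):
  y_1 = -w₀x²(L-x)²(x+2L)/(120LEI) = -17·3²·(4-3)²·(3+2·4)/(120·4·200000) = -561/32000000 m
Load 2 — uniform load w=8 kN/m over full span:
  y_2 = -wx²(L-x)²/(24EI) = -8·3²·(4-3)²/(24·200000) = -3/200000 m
Superposition: y = Σ y_i = -1041/32000000 m ≈ -0.000033 m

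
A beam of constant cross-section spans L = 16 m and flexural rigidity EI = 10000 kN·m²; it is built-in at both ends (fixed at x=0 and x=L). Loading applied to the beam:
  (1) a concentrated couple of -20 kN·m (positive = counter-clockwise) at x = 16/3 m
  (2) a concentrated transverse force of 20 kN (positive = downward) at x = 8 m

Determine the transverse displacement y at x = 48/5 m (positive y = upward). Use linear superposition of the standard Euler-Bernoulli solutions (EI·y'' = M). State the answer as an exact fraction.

y(48/5) = -6272/140625 m

Load 1 — applied couple M₀=-20 kN·m at a=16/3 m (b=L-a=32/3):
  y_1 = (R_Ax³/6 - M_Ax²/2 - M₀(x-a)²/2)/EI  [x>a] with R_A=-5/3, M_A=0 = ((-5/3)·(48/5)³/6 - 0·(48/5)²/2 - (-20)·((48/5)-(16/3))²/2)/10000 = -896/140625 m
Load 2 — point force P=20 kN at a=8 m (b=L-a=8):
  y_2 = -Pa²(L-x)²(3bL-(3b+a)(L-x))/(6L³EI)  [x>a] = -20·8²·(16-(48/5))²·(3·8·16-(3·8+8)·(16-(48/5)))/(6·16³·10000) = -1792/46875 m
Superposition: y = Σ y_i = -6272/140625 m ≈ -0.044601 m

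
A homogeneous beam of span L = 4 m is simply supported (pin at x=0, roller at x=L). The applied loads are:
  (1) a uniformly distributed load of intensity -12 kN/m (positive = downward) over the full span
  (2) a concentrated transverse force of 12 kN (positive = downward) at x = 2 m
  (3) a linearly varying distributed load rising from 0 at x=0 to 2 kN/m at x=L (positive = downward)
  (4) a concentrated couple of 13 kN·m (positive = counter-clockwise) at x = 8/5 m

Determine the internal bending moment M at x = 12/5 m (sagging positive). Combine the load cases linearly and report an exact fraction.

M(12/5) = -2074/125 kN·m

Load 1 — uniform load w=-12 kN/m over full span:
  M_1 = wx(L-x)/2 = (-12)·(12/5)·(4-(12/5))/2 = -576/25 kN·m
Load 2 — point force P=12 kN at a=2 m (b=L-a=2):
  M_2 = Pa(L-x)/L  [x>a] = 12·2·(4-(12/5))/4 = 48/5 kN·m
Load 3 — triangular load w₀=2 kN/m (0→w₀ over full span):
  M_3 = w₀Lx/6 - w₀x³/(6L) = 2·4·(12/5)/6 - 2·(12/5)³/(6·4) = 256/125 kN·m
Load 4 — applied couple M₀=13 kN·m at a=8/5 m (b=L-a=12/5):
  M_4 = M₀x/L - M₀  [x>a] = 13·(12/5)/4 - 13 = -26/5 kN·m
Superposition: M = Σ M_i = -2074/125 kN·m ≈ -16.592000 kN·m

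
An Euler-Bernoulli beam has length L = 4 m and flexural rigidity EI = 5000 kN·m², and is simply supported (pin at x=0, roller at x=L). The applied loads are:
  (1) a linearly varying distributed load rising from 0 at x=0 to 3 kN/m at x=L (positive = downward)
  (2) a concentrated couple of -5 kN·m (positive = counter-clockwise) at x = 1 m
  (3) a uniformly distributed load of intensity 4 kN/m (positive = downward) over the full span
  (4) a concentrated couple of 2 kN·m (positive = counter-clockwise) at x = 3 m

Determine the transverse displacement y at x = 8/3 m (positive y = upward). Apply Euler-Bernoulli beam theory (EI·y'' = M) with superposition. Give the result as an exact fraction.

Load 1 — triangular load w₀=3 kN/m (0→w₀ over full span):
  y_1 = -w₀x(7L⁴-10L²x²+3x⁴)/(360LEI) = -3·(8/3)·(7·4⁴-10·4²·(8/3)²+3·(8/3)⁴)/(360·4·5000) = -136/151875 m
Load 2 — applied couple M₀=-5 kN·m at a=1 m (b=L-a=3):
  y_2 = (M₀x³/(6L)-M₀(x-a)²/2+C₁x)/EI  [x>a] with C₁=M₀(3b²-L²)/(6L)=-55/24 = ((-5)·(8/3)³/(6·4)-(-5)·((8/3)-1)²/2+(-55/24)·(8/3))/5000 = -101/162000 m
Load 3 — uniform load w=4 kN/m over full span:
  y_3 = -wx(L³-2Lx²+x³)/(24EI) = -4·(8/3)·(4³-2·4·(8/3)²+(8/3)³)/(24·5000) = -352/151875 m
Load 4 — applied couple M₀=2 kN·m at a=3 m (b=L-a=1):
  y_4 = (M₀x³/(6L)+C₁x)/EI  [x≤a] with C₁=M₀(3b²-L²)/(6L)=-13/12 = (2·(8/3)³/(6·4)+(-13/12)·(8/3))/5000 = -53/202500 m
Superposition: y = Σ y_i = -9959/2430000 m ≈ -0.004098 m

y(8/3) = -9959/2430000 m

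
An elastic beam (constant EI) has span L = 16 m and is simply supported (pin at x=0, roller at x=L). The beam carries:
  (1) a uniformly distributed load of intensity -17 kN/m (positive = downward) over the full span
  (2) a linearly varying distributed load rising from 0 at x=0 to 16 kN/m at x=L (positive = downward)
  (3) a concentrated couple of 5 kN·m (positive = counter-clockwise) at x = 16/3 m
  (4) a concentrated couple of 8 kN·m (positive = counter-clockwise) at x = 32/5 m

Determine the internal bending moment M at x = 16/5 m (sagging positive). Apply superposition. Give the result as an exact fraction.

M(16/5) = -26811/125 kN·m

Load 1 — uniform load w=-17 kN/m over full span:
  M_1 = wx(L-x)/2 = (-17)·(16/5)·(16-(16/5))/2 = -8704/25 kN·m
Load 2 — triangular load w₀=16 kN/m (0→w₀ over full span):
  M_2 = w₀Lx/6 - w₀x³/(6L) = 16·16·(16/5)/6 - 16·(16/5)³/(6·16) = 16384/125 kN·m
Load 3 — applied couple M₀=5 kN·m at a=16/3 m (b=L-a=32/3):
  M_3 = M₀x/L  [x≤a] = 5·(16/5)/16 = 1 kN·m
Load 4 — applied couple M₀=8 kN·m at a=32/5 m (b=L-a=48/5):
  M_4 = M₀x/L  [x≤a] = 8·(16/5)/16 = 8/5 kN·m
Superposition: M = Σ M_i = -26811/125 kN·m ≈ -214.488000 kN·m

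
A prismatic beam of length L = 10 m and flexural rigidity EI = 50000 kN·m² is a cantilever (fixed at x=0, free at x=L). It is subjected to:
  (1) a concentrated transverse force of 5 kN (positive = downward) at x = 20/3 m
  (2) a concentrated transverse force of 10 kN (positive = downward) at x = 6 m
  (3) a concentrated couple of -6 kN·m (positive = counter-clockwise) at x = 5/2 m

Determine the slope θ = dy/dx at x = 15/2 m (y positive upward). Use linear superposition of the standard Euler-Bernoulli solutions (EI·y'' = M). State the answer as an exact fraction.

θ(15/2) = -551/90000 rad

Load 1 — point force P=5 kN at a=20/3 m (b=L-a=10/3):
  θ_1 = -Pa²/(2EI)  [x>a] = -5·(20/3)²/(2·50000) = -1/450 rad
Load 2 — point force P=10 kN at a=6 m (b=L-a=4):
  θ_2 = -Pa²/(2EI)  [x>a] = -10·6²/(2·50000) = -9/2500 rad
Load 3 — applied couple M₀=-6 kN·m at a=5/2 m (b=L-a=15/2):
  θ_3 = M₀a/EI  [x>a] = (-6)·(5/2)/50000 = -3/10000 rad
Superposition: θ = Σ θ_i = -551/90000 rad ≈ -0.006122 rad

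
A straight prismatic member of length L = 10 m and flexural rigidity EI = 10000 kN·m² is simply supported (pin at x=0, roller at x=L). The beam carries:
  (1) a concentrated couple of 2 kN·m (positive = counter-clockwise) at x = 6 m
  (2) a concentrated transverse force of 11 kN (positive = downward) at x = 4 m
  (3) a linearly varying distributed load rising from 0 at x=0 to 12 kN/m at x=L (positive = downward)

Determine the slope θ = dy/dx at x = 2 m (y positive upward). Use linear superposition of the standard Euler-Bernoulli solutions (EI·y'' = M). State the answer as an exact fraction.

θ(2) = -379/15000 rad

Load 1 — applied couple M₀=2 kN·m at a=6 m (b=L-a=4):
  θ_1 = (M₀x²/(2L)+C₁)/EI  [x≤a] with C₁=M₀(3b²-L²)/(6L)=-26/15 = (2·2²/(2·10)+(-26/15))/10000 = -1/7500 rad
Load 2 — point force P=11 kN at a=4 m (b=L-a=6):
  θ_2 = -Pb(L²-b²-3x²)/(6LEI)  [x≤a] = -11·6·(10²-6²-3·2²)/(6·10·10000) = -143/25000 rad
Load 3 — triangular load w₀=12 kN/m (0→w₀ over full span):
  θ_3 = -w₀(7L⁴-30L²x²+15x⁴)/(360LEI) = -12·(7·10⁴-30·10²·2²+15·2⁴)/(360·10·10000) = -182/9375 rad
Superposition: θ = Σ θ_i = -379/15000 rad ≈ -0.025267 rad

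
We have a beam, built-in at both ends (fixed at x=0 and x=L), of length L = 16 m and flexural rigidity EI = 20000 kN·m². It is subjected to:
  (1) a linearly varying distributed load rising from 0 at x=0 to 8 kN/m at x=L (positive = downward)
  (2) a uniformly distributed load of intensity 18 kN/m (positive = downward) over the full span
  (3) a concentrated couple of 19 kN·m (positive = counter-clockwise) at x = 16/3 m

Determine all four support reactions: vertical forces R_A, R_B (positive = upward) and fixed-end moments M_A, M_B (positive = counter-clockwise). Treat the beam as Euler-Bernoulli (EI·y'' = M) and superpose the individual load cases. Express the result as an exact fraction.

R_A = 9887/60 kN, M_A = 6784/15 kN·m, R_B = 11233/60 kN, M_B = -7201/15 kN·m

Load 1 — triangular load w₀=8 kN/m (0→w₀ over full span):
  R_A = 3w₀L/20 = 3·8·16/20 = 96/5 kN
  M_A = w₀L²/30 = 8·16²/30 = 1024/15 kN·m
  R_B = 7w₀L/20 = 7·8·16/20 = 224/5 kN
  M_B = -w₀L²/20 = -8·16²/20 = -512/5 kN·m
Load 2 — uniform load w=18 kN/m over full span:
  R_A = wL/2 = 18·16/2 = 144 kN
  M_A = wL²/12 = 18·16²/12 = 384 kN·m
  R_B = wL/2 = 18·16/2 = 144 kN
  M_B = -wL²/12 = -18·16²/12 = -384 kN·m
Load 3 — applied couple M₀=19 kN·m at a=16/3 m (b=L-a=32/3):
  R_A = 6M₀ab/L³ = 6·19·(16/3)·(32/3)/16³ = 19/12 kN
  M_A = M₀b(2a-b)/L² = 19·(32/3)·(2·(16/3)-(32/3))/16² = 0 kN·m
  R_B = -6M₀ab/L³ = -6·19·(16/3)·(32/3)/16³ = -19/12 kN
  M_B = M₀a(2b-a)/L² = 19·(16/3)·(2·(32/3)-(16/3))/16² = 19/3 kN·m
Superposition: R_A = 9887/60 kN, M_A = 6784/15 kN·m, R_B = 11233/60 kN, M_B = -7201/15 kN·m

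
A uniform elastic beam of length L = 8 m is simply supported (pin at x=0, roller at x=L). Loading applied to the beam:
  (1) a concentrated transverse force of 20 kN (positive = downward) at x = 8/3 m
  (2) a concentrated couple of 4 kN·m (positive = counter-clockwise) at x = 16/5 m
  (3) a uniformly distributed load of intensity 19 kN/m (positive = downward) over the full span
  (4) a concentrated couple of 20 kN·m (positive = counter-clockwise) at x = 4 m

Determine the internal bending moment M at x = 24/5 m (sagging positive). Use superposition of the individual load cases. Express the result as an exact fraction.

M(24/5) = 11824/75 kN·m

Load 1 — point force P=20 kN at a=8/3 m (b=L-a=16/3):
  M_1 = Pa(L-x)/L  [x>a] = 20·(8/3)·(8-(24/5))/8 = 64/3 kN·m
Load 2 — applied couple M₀=4 kN·m at a=16/5 m (b=L-a=24/5):
  M_2 = M₀x/L - M₀  [x>a] = 4·(24/5)/8 - 4 = -8/5 kN·m
Load 3 — uniform load w=19 kN/m over full span:
  M_3 = wx(L-x)/2 = 19·(24/5)·(8-(24/5))/2 = 3648/25 kN·m
Load 4 — applied couple M₀=20 kN·m at a=4 m (b=L-a=4):
  M_4 = M₀x/L - M₀  [x>a] = 20·(24/5)/8 - 20 = -8 kN·m
Superposition: M = Σ M_i = 11824/75 kN·m ≈ 157.653333 kN·m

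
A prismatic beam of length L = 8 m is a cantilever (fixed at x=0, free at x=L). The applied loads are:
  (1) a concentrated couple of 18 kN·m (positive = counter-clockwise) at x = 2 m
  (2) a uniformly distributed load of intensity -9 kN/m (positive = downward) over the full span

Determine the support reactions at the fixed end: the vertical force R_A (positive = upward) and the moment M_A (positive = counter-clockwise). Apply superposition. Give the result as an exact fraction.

R_A = -72 kN, M_A = -306 kN·m

Load 1 — applied couple M₀=18 kN·m at a=2 m (b=L-a=6):
  R_A = 0 kN
  M_A = -M₀ = -18 kN·m
Load 2 — uniform load w=-9 kN/m over full span:
  R_A = wL = (-9)·8 = -72 kN
  M_A = wL²/2 = (-9)·8²/2 = -288 kN·m
Superposition: R_A = -72 kN, M_A = -306 kN·m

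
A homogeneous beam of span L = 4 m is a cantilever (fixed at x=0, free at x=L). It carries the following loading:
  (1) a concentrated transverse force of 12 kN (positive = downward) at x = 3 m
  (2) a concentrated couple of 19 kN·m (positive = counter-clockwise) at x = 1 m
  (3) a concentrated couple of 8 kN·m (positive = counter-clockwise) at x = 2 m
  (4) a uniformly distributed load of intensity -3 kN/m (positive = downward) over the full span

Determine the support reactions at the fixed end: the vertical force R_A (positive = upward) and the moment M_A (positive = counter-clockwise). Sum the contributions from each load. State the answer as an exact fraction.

R_A = 0 kN, M_A = -15 kN·m

Load 1 — point force P=12 kN at a=3 m (b=L-a=1):
  R_A = P = 12 kN
  M_A = Pa = 12·3 = 36 kN·m
Load 2 — applied couple M₀=19 kN·m at a=1 m (b=L-a=3):
  R_A = 0 kN
  M_A = -M₀ = -19 kN·m
Load 3 — applied couple M₀=8 kN·m at a=2 m (b=L-a=2):
  R_A = 0 kN
  M_A = -M₀ = -8 kN·m
Load 4 — uniform load w=-3 kN/m over full span:
  R_A = wL = (-3)·4 = -12 kN
  M_A = wL²/2 = (-3)·4²/2 = -24 kN·m
Superposition: R_A = 0 kN, M_A = -15 kN·m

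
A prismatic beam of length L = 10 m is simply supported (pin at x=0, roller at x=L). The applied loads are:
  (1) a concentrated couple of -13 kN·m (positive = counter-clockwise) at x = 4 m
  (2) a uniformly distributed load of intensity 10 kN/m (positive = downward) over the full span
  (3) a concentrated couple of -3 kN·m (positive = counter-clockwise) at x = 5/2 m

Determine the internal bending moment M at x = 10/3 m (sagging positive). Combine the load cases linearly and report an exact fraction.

Load 1 — applied couple M₀=-13 kN·m at a=4 m (b=L-a=6):
  M_1 = M₀x/L  [x≤a] = (-13)·(10/3)/10 = -13/3 kN·m
Load 2 — uniform load w=10 kN/m over full span:
  M_2 = wx(L-x)/2 = 10·(10/3)·(10-(10/3))/2 = 1000/9 kN·m
Load 3 — applied couple M₀=-3 kN·m at a=5/2 m (b=L-a=15/2):
  M_3 = M₀x/L - M₀  [x>a] = (-3)·(10/3)/10 - (-3) = 2 kN·m
Superposition: M = Σ M_i = 979/9 kN·m ≈ 108.777778 kN·m

M(10/3) = 979/9 kN·m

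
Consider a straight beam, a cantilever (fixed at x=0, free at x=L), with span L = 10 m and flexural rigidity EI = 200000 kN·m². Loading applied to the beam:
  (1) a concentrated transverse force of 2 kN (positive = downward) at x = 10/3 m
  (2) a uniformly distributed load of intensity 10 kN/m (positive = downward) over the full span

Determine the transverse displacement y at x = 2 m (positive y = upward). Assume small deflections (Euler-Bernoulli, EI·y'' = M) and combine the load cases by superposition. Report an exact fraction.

y(2) = -221/50000 m

Load 1 — point force P=2 kN at a=10/3 m (b=L-a=20/3):
  y_1 = -Px²(3a-x)/(6EI)  [x≤a] = -2·2²·(3·(10/3)-2)/(6·200000) = -1/18750 m
Load 2 — uniform load w=10 kN/m over full span:
  y_2 = -wx²(x²-4Lx+6L²)/(24EI) = -10·2²·(2²-4·10·2+6·10²)/(24·200000) = -131/30000 m
Superposition: y = Σ y_i = -221/50000 m ≈ -0.004420 m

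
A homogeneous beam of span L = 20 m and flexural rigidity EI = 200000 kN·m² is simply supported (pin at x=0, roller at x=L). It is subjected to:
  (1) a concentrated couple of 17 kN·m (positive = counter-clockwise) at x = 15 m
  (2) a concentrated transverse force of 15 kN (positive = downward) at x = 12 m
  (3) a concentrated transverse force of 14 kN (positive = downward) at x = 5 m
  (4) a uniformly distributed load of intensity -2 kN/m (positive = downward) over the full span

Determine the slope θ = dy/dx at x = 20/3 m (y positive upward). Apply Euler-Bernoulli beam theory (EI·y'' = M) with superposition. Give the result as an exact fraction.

Load 1 — applied couple M₀=17 kN·m at a=15 m (b=L-a=5):
  θ_1 = (M₀x²/(2L)+C₁)/EI  [x≤a] with C₁=M₀(3b²-L²)/(6L)=-1105/24 = (17·(20/3)²/(2·20)+(-1105/24))/200000 = -391/2880000 rad
Load 2 — point force P=15 kN at a=12 m (b=L-a=8):
  θ_2 = -Pb(L²-b²-3x²)/(6LEI)  [x≤a] = -15·8·(20²-8²-3·(20/3)²)/(6·20·200000) = -19/18750 rad
Load 3 — point force P=14 kN at a=5 m (b=L-a=15):
  θ_3 = -Pa(2L²-6Lx+3x²+a²)/(6LEI)  [x>a] = -14·5·(2·20²-6·20·(20/3)+3·(20/3)²+5²)/(6·20·200000) = -133/288000 rad
Load 4 — uniform load w=-2 kN/m over full span:
  θ_4 = -w(L³-6Lx²+4x³)/(24EI) = -(-2)·(20³-6·20·(20/3)²+4·(20/3)³)/(24·200000) = 13/8100 rad
Superposition: θ = Σ θ_i = -773/129600000 rad ≈ -0.000006 rad

θ(20/3) = -773/129600000 rad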